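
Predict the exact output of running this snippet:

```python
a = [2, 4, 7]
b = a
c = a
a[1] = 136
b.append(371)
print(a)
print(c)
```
[2, 136, 7, 371]
[2, 136, 7, 371]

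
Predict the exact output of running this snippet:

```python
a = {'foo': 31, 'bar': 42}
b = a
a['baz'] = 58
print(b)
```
{'foo': 31, 'bar': 42, 'baz': 58}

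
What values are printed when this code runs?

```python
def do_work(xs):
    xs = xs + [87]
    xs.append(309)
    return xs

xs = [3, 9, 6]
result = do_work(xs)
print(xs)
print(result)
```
[3, 9, 6]
[3, 9, 6, 87, 309]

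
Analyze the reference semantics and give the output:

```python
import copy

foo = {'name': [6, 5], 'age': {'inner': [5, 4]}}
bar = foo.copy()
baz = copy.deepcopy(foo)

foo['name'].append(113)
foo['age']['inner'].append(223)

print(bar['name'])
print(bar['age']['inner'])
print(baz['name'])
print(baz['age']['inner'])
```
[6, 5, 113]
[5, 4, 223]
[6, 5]
[5, 4]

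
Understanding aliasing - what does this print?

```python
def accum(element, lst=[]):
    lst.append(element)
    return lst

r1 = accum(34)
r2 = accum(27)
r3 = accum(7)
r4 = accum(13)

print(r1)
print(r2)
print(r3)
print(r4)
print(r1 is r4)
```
[34, 27, 7, 13]
[34, 27, 7, 13]
[34, 27, 7, 13]
[34, 27, 7, 13]
True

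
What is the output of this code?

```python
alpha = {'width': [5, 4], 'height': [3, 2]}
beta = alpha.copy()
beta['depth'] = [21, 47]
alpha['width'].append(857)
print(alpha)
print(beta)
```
{'width': [5, 4, 857], 'height': [3, 2]}
{'width': [5, 4, 857], 'height': [3, 2], 'depth': [21, 47]}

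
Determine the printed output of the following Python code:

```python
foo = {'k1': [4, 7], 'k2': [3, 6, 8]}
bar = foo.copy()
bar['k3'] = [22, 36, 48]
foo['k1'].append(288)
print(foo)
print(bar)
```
{'k1': [4, 7, 288], 'k2': [3, 6, 8]}
{'k1': [4, 7, 288], 'k2': [3, 6, 8], 'k3': [22, 36, 48]}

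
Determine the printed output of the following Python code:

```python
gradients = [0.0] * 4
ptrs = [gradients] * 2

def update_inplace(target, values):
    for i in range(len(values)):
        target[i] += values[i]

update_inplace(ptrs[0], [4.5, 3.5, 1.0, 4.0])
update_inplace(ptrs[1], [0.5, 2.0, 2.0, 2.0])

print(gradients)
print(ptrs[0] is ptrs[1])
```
[5.0, 5.5, 3.0, 6.0]
True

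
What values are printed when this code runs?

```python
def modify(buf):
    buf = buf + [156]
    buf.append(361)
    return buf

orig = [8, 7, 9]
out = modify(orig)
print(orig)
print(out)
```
[8, 7, 9]
[8, 7, 9, 156, 361]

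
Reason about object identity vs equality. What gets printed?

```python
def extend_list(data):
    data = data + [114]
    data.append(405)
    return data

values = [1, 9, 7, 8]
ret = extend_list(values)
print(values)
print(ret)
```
[1, 9, 7, 8]
[1, 9, 7, 8, 114, 405]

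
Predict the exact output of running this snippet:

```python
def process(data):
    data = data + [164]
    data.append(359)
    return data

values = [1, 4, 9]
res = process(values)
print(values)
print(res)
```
[1, 4, 9]
[1, 4, 9, 164, 359]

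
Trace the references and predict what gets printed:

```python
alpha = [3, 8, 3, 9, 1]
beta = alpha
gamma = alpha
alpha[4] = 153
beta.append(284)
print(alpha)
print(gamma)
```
[3, 8, 3, 9, 153, 284]
[3, 8, 3, 9, 153, 284]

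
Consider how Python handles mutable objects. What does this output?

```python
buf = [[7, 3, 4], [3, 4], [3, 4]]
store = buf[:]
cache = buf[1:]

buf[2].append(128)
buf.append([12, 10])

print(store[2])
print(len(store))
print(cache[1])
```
[3, 4, 128]
3
[3, 4, 128]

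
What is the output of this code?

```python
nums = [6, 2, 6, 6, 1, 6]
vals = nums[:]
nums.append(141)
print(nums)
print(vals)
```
[6, 2, 6, 6, 1, 6, 141]
[6, 2, 6, 6, 1, 6]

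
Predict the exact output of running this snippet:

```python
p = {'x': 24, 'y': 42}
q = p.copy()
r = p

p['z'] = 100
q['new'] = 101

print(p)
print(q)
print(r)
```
{'x': 24, 'y': 42, 'z': 100}
{'x': 24, 'y': 42, 'new': 101}
{'x': 24, 'y': 42, 'z': 100}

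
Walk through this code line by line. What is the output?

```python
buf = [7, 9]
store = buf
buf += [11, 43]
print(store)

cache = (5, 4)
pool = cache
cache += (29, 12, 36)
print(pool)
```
[7, 9, 11, 43]
(5, 4)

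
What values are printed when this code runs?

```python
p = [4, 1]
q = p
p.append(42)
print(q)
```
[4, 1, 42]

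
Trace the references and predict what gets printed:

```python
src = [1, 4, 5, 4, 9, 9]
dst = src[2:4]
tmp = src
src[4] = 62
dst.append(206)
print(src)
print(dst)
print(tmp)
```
[1, 4, 5, 4, 62, 9]
[5, 4, 206]
[1, 4, 5, 4, 62, 9]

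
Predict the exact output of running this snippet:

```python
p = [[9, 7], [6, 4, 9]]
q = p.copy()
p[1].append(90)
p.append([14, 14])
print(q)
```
[[9, 7], [6, 4, 9, 90]]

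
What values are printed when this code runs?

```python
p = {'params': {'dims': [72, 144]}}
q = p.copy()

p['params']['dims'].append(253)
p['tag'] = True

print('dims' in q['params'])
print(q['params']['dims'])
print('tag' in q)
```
True
[72, 144, 253]
False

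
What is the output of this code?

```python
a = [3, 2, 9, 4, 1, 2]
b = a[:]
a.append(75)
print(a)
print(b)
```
[3, 2, 9, 4, 1, 2, 75]
[3, 2, 9, 4, 1, 2]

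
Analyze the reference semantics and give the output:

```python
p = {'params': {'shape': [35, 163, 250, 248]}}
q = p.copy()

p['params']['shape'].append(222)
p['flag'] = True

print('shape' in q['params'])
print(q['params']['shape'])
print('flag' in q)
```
True
[35, 163, 250, 248, 222]
False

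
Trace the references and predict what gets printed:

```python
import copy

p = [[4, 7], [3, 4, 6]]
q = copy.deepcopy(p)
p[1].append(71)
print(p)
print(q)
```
[[4, 7], [3, 4, 6, 71]]
[[4, 7], [3, 4, 6]]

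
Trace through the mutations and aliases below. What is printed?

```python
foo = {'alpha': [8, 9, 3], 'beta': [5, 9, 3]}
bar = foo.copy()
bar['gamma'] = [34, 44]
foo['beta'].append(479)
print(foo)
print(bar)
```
{'alpha': [8, 9, 3], 'beta': [5, 9, 3, 479]}
{'alpha': [8, 9, 3], 'beta': [5, 9, 3, 479], 'gamma': [34, 44]}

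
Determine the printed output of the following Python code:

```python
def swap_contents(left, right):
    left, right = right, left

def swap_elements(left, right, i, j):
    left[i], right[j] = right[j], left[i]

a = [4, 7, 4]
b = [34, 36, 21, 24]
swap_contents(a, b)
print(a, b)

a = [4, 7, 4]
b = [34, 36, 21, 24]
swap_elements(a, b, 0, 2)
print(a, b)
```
[4, 7, 4] [34, 36, 21, 24]
[21, 7, 4] [34, 36, 4, 24]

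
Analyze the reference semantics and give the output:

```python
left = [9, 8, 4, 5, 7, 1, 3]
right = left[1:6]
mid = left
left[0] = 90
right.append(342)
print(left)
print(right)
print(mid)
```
[90, 8, 4, 5, 7, 1, 3]
[8, 4, 5, 7, 1, 342]
[90, 8, 4, 5, 7, 1, 3]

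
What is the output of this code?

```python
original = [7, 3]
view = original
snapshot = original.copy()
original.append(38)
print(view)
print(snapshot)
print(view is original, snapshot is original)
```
[7, 3, 38]
[7, 3]
True False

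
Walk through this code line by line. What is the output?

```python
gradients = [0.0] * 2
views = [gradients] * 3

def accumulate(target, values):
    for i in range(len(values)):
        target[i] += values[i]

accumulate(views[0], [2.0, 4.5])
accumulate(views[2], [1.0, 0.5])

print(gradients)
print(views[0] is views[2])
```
[3.0, 5.0]
True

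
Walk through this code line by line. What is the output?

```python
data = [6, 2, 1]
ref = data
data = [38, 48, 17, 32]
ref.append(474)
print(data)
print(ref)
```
[38, 48, 17, 32]
[6, 2, 1, 474]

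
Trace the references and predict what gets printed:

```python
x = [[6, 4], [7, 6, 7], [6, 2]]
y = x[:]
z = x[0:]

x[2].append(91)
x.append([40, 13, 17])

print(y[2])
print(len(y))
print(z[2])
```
[6, 2, 91]
3
[6, 2, 91]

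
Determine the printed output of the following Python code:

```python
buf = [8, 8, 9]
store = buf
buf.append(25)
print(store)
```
[8, 8, 9, 25]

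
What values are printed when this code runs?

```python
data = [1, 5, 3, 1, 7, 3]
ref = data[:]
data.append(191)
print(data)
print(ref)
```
[1, 5, 3, 1, 7, 3, 191]
[1, 5, 3, 1, 7, 3]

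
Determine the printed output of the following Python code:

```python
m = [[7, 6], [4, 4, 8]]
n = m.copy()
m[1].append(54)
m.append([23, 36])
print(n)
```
[[7, 6], [4, 4, 8, 54]]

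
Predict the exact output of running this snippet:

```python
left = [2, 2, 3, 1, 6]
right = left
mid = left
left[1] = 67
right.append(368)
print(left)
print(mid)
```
[2, 67, 3, 1, 6, 368]
[2, 67, 3, 1, 6, 368]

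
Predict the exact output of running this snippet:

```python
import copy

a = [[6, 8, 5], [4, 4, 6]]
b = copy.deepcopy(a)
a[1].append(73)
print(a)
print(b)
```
[[6, 8, 5], [4, 4, 6, 73]]
[[6, 8, 5], [4, 4, 6]]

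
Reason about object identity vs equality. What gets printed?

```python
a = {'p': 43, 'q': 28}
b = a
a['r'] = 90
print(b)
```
{'p': 43, 'q': 28, 'r': 90}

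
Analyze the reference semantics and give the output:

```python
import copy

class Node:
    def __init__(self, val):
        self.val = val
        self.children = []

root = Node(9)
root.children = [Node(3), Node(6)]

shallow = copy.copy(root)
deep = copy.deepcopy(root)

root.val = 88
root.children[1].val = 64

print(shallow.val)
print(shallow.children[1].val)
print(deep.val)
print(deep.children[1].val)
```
9
64
9
6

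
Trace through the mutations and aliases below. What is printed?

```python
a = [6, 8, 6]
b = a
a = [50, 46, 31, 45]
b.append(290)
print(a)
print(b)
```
[50, 46, 31, 45]
[6, 8, 6, 290]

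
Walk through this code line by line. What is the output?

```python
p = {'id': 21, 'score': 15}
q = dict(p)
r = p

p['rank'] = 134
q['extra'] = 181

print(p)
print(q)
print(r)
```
{'id': 21, 'score': 15, 'rank': 134}
{'id': 21, 'score': 15, 'extra': 181}
{'id': 21, 'score': 15, 'rank': 134}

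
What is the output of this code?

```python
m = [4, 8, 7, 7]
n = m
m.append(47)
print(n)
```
[4, 8, 7, 7, 47]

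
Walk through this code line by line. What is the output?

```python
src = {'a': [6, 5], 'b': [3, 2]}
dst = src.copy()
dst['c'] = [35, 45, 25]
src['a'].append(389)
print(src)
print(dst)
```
{'a': [6, 5, 389], 'b': [3, 2]}
{'a': [6, 5, 389], 'b': [3, 2], 'c': [35, 45, 25]}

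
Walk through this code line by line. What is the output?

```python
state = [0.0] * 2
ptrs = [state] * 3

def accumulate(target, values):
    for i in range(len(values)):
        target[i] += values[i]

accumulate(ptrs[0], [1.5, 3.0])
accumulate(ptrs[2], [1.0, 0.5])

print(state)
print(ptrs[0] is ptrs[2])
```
[2.5, 3.5]
True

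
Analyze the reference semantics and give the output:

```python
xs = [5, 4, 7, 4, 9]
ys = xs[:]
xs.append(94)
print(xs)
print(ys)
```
[5, 4, 7, 4, 9, 94]
[5, 4, 7, 4, 9]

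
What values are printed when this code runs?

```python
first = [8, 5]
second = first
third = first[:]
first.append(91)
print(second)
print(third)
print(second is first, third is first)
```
[8, 5, 91]
[8, 5]
True False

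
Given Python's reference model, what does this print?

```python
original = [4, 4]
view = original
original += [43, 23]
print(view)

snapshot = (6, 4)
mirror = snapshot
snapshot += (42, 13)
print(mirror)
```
[4, 4, 43, 23]
(6, 4)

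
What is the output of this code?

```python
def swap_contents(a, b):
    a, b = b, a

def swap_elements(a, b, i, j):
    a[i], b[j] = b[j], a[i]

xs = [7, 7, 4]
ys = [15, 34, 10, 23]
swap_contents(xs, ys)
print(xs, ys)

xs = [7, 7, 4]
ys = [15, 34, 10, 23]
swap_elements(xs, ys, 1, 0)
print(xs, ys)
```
[7, 7, 4] [15, 34, 10, 23]
[7, 15, 4] [7, 34, 10, 23]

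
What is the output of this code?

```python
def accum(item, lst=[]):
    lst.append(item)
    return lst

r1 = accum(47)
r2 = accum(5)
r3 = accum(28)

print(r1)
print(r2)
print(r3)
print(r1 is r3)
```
[47, 5, 28]
[47, 5, 28]
[47, 5, 28]
True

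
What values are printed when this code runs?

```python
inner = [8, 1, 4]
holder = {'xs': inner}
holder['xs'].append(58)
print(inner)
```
[8, 1, 4, 58]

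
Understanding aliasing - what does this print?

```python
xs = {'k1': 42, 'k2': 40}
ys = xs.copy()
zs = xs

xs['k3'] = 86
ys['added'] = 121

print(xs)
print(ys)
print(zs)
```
{'k1': 42, 'k2': 40, 'k3': 86}
{'k1': 42, 'k2': 40, 'added': 121}
{'k1': 42, 'k2': 40, 'k3': 86}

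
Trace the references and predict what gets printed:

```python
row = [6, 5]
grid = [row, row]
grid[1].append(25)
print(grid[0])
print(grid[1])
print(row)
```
[6, 5, 25]
[6, 5, 25]
[6, 5, 25]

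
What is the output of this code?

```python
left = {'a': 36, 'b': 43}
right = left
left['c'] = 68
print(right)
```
{'a': 36, 'b': 43, 'c': 68}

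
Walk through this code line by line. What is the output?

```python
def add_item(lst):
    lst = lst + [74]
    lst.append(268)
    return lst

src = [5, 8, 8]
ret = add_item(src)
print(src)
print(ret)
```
[5, 8, 8]
[5, 8, 8, 74, 268]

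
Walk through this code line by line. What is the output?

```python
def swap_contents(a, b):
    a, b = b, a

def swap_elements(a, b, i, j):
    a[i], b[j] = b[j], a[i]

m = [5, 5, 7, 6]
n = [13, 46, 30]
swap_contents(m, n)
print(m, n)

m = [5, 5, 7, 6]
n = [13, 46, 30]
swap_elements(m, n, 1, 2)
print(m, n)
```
[5, 5, 7, 6] [13, 46, 30]
[5, 30, 7, 6] [13, 46, 5]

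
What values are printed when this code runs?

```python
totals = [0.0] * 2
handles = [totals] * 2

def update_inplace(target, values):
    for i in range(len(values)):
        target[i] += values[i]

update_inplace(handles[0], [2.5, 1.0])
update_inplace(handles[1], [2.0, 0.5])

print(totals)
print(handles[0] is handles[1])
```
[4.5, 1.5]
True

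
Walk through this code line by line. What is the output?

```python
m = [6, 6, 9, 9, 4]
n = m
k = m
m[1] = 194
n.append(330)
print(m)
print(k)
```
[6, 194, 9, 9, 4, 330]
[6, 194, 9, 9, 4, 330]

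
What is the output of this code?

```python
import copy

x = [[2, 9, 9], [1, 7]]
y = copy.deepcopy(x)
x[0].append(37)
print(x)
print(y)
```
[[2, 9, 9, 37], [1, 7]]
[[2, 9, 9], [1, 7]]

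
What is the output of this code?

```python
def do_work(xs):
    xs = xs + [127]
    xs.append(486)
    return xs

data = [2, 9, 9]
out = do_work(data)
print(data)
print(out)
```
[2, 9, 9]
[2, 9, 9, 127, 486]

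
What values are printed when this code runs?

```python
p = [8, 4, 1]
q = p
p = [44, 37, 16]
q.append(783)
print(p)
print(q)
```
[44, 37, 16]
[8, 4, 1, 783]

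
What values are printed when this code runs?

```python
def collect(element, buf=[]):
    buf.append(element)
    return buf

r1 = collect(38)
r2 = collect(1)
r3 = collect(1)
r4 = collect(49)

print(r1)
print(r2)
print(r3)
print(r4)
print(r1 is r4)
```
[38, 1, 1, 49]
[38, 1, 1, 49]
[38, 1, 1, 49]
[38, 1, 1, 49]
True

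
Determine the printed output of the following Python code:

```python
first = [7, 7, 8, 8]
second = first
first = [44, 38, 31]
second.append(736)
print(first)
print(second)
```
[44, 38, 31]
[7, 7, 8, 8, 736]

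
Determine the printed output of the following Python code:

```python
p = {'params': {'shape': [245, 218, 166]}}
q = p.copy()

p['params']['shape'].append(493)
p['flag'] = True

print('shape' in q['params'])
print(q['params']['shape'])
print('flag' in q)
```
True
[245, 218, 166, 493]
False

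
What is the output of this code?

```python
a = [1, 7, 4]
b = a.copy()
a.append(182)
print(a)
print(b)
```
[1, 7, 4, 182]
[1, 7, 4]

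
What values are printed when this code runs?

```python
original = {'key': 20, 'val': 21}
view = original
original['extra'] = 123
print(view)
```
{'key': 20, 'val': 21, 'extra': 123}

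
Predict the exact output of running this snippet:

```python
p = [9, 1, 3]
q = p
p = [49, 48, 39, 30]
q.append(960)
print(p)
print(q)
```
[49, 48, 39, 30]
[9, 1, 3, 960]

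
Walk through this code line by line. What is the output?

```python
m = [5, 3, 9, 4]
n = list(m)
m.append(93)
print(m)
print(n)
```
[5, 3, 9, 4, 93]
[5, 3, 9, 4]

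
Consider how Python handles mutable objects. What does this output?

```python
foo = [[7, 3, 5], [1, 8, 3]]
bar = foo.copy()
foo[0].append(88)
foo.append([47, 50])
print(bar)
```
[[7, 3, 5, 88], [1, 8, 3]]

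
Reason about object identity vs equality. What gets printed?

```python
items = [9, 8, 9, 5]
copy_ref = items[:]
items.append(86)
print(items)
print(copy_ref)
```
[9, 8, 9, 5, 86]
[9, 8, 9, 5]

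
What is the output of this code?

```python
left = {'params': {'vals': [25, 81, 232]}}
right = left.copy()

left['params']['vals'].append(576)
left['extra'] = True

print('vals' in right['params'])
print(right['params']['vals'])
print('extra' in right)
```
True
[25, 81, 232, 576]
False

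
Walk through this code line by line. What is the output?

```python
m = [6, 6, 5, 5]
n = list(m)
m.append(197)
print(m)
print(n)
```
[6, 6, 5, 5, 197]
[6, 6, 5, 5]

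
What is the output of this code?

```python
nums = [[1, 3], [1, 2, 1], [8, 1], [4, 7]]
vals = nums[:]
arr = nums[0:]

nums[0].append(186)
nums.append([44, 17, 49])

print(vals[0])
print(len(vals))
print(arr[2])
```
[1, 3, 186]
4
[8, 1]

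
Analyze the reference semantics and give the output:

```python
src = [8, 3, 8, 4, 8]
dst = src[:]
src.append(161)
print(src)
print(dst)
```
[8, 3, 8, 4, 8, 161]
[8, 3, 8, 4, 8]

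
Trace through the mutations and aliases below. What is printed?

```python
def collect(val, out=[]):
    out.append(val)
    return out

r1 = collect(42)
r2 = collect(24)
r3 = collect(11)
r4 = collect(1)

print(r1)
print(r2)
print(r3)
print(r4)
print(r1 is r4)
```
[42, 24, 11, 1]
[42, 24, 11, 1]
[42, 24, 11, 1]
[42, 24, 11, 1]
True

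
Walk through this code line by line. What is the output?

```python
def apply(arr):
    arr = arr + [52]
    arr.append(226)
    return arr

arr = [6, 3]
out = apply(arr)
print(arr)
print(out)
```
[6, 3]
[6, 3, 52, 226]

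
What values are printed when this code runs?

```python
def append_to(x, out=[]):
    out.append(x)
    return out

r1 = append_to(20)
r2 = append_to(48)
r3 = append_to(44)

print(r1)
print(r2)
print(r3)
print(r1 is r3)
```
[20, 48, 44]
[20, 48, 44]
[20, 48, 44]
True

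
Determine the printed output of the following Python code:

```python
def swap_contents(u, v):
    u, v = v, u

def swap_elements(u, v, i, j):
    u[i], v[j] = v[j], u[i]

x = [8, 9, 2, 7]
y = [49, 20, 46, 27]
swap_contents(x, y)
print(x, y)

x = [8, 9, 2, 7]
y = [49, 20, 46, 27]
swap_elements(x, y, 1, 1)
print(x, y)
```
[8, 9, 2, 7] [49, 20, 46, 27]
[8, 20, 2, 7] [49, 9, 46, 27]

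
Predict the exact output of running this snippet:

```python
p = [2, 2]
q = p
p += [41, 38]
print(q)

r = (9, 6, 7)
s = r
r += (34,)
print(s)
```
[2, 2, 41, 38]
(9, 6, 7)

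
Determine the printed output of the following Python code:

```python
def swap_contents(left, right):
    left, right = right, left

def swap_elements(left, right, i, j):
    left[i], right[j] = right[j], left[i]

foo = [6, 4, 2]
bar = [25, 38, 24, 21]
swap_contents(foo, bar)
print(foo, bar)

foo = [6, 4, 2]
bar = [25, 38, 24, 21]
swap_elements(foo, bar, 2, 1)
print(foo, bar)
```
[6, 4, 2] [25, 38, 24, 21]
[6, 4, 38] [25, 2, 24, 21]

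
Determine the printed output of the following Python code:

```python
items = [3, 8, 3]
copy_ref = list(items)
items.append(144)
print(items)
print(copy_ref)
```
[3, 8, 3, 144]
[3, 8, 3]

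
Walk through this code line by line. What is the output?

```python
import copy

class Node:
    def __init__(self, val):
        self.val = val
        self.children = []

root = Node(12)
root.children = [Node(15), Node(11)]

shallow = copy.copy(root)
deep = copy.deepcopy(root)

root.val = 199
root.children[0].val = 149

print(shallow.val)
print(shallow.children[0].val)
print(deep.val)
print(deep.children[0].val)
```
12
149
12
15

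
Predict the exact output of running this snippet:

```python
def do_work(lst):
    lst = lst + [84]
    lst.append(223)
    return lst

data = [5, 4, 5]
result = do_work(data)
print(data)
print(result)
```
[5, 4, 5]
[5, 4, 5, 84, 223]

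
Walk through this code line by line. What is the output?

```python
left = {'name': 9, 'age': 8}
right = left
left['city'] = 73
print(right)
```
{'name': 9, 'age': 8, 'city': 73}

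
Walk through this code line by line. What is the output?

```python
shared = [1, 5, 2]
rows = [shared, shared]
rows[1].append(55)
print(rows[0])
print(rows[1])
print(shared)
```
[1, 5, 2, 55]
[1, 5, 2, 55]
[1, 5, 2, 55]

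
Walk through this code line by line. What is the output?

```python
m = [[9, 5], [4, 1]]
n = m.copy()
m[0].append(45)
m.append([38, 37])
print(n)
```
[[9, 5, 45], [4, 1]]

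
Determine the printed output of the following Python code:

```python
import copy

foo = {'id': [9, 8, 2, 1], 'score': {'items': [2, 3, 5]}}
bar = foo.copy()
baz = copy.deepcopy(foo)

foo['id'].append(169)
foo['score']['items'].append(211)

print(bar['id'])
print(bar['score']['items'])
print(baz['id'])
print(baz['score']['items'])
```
[9, 8, 2, 1, 169]
[2, 3, 5, 211]
[9, 8, 2, 1]
[2, 3, 5]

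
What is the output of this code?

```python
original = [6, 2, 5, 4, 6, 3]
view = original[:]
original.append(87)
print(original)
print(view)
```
[6, 2, 5, 4, 6, 3, 87]
[6, 2, 5, 4, 6, 3]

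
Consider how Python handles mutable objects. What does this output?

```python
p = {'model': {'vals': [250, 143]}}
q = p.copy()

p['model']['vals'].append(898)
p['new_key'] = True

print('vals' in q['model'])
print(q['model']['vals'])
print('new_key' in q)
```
True
[250, 143, 898]
False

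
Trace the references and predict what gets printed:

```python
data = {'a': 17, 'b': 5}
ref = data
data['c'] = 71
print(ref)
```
{'a': 17, 'b': 5, 'c': 71}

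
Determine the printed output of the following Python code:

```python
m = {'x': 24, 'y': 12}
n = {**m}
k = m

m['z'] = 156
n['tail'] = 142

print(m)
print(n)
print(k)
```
{'x': 24, 'y': 12, 'z': 156}
{'x': 24, 'y': 12, 'tail': 142}
{'x': 24, 'y': 12, 'z': 156}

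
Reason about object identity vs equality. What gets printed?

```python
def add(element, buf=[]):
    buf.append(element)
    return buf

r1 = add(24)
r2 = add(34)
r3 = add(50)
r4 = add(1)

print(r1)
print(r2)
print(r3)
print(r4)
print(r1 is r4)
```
[24, 34, 50, 1]
[24, 34, 50, 1]
[24, 34, 50, 1]
[24, 34, 50, 1]
True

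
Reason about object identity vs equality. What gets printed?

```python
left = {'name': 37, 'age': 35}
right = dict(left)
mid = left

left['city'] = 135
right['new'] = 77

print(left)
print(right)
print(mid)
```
{'name': 37, 'age': 35, 'city': 135}
{'name': 37, 'age': 35, 'new': 77}
{'name': 37, 'age': 35, 'city': 135}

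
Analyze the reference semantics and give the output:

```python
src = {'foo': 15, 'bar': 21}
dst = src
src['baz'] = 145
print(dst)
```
{'foo': 15, 'bar': 21, 'baz': 145}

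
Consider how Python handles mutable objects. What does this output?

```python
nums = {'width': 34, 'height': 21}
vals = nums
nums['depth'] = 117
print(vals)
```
{'width': 34, 'height': 21, 'depth': 117}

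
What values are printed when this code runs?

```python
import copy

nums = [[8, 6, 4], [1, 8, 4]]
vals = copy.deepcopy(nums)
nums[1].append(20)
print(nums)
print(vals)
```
[[8, 6, 4], [1, 8, 4, 20]]
[[8, 6, 4], [1, 8, 4]]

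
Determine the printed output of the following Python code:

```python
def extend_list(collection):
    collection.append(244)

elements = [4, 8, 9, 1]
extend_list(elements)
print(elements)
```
[4, 8, 9, 1, 244]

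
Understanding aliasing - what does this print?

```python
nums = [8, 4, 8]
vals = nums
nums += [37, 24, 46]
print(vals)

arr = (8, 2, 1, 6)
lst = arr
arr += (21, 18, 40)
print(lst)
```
[8, 4, 8, 37, 24, 46]
(8, 2, 1, 6)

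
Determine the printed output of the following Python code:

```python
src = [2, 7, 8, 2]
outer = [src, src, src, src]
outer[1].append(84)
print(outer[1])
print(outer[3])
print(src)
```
[2, 7, 8, 2, 84]
[2, 7, 8, 2, 84]
[2, 7, 8, 2, 84]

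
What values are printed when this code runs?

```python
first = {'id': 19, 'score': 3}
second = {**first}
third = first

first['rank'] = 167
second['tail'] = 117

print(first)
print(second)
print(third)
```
{'id': 19, 'score': 3, 'rank': 167}
{'id': 19, 'score': 3, 'tail': 117}
{'id': 19, 'score': 3, 'rank': 167}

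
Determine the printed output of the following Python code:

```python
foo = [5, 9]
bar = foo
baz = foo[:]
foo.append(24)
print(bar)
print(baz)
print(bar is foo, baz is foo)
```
[5, 9, 24]
[5, 9]
True False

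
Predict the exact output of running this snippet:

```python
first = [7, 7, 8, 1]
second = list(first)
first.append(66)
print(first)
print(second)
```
[7, 7, 8, 1, 66]
[7, 7, 8, 1]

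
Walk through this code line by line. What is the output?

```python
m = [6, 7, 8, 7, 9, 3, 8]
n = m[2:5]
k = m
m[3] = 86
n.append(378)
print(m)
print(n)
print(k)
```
[6, 7, 8, 86, 9, 3, 8]
[8, 7, 9, 378]
[6, 7, 8, 86, 9, 3, 8]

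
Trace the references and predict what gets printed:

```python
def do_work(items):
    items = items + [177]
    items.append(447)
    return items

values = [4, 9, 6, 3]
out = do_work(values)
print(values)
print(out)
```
[4, 9, 6, 3]
[4, 9, 6, 3, 177, 447]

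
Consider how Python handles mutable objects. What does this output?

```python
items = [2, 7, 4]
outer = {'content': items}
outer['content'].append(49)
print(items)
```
[2, 7, 4, 49]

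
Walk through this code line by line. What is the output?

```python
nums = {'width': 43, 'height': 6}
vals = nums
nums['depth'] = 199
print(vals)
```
{'width': 43, 'height': 6, 'depth': 199}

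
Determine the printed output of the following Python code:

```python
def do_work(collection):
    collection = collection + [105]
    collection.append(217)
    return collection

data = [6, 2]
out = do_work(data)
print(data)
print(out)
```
[6, 2]
[6, 2, 105, 217]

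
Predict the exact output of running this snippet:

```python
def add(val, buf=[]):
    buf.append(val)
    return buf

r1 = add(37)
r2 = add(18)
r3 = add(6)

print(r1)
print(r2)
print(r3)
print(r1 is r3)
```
[37, 18, 6]
[37, 18, 6]
[37, 18, 6]
True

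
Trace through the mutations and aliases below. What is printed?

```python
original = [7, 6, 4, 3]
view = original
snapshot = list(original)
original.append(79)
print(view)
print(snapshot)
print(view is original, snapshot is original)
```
[7, 6, 4, 3, 79]
[7, 6, 4, 3]
True False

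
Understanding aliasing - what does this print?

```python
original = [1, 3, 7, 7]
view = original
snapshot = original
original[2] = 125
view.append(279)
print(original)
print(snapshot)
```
[1, 3, 125, 7, 279]
[1, 3, 125, 7, 279]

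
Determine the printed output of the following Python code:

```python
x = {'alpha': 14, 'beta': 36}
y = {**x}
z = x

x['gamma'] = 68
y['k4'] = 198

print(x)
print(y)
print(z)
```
{'alpha': 14, 'beta': 36, 'gamma': 68}
{'alpha': 14, 'beta': 36, 'k4': 198}
{'alpha': 14, 'beta': 36, 'gamma': 68}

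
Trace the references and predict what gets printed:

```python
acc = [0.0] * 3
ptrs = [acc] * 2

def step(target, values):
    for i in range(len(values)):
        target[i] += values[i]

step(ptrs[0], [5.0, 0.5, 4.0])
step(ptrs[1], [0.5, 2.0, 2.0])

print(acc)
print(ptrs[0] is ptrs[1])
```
[5.5, 2.5, 6.0]
True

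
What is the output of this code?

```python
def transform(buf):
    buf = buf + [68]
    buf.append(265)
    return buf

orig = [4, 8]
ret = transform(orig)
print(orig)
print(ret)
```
[4, 8]
[4, 8, 68, 265]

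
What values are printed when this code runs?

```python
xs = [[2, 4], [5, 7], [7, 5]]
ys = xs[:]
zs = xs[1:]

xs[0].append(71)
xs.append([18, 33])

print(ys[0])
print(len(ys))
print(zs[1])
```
[2, 4, 71]
3
[7, 5]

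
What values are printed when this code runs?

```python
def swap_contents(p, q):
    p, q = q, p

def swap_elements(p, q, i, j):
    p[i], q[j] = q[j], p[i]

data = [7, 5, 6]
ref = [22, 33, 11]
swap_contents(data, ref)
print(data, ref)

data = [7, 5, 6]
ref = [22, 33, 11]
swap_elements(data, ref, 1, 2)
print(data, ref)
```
[7, 5, 6] [22, 33, 11]
[7, 11, 6] [22, 33, 5]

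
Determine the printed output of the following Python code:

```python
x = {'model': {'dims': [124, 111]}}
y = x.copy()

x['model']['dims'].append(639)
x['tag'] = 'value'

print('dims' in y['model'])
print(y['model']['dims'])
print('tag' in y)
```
True
[124, 111, 639]
False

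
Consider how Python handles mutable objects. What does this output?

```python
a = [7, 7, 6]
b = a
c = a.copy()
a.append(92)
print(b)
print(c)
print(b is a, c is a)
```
[7, 7, 6, 92]
[7, 7, 6]
True False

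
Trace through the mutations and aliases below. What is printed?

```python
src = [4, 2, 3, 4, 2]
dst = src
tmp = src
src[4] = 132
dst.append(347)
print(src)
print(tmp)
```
[4, 2, 3, 4, 132, 347]
[4, 2, 3, 4, 132, 347]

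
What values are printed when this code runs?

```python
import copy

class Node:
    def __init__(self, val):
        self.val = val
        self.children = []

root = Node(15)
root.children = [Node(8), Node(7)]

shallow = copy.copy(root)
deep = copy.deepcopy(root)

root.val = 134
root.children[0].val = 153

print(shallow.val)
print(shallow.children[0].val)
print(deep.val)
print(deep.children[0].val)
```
15
153
15
8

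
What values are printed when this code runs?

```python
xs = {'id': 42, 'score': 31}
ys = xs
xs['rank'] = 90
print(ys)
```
{'id': 42, 'score': 31, 'rank': 90}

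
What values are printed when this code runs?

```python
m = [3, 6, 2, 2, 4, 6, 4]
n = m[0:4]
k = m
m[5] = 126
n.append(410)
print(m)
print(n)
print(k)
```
[3, 6, 2, 2, 4, 126, 4]
[3, 6, 2, 2, 410]
[3, 6, 2, 2, 4, 126, 4]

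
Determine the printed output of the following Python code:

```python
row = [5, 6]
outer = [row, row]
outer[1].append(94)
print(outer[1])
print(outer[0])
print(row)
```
[5, 6, 94]
[5, 6, 94]
[5, 6, 94]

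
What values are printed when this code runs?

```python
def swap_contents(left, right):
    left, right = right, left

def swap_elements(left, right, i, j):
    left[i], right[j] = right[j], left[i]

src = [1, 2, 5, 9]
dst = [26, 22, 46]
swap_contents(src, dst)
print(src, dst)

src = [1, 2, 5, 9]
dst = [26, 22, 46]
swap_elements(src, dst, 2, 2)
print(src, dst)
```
[1, 2, 5, 9] [26, 22, 46]
[1, 2, 46, 9] [26, 22, 5]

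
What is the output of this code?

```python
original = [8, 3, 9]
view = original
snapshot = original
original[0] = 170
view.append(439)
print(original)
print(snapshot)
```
[170, 3, 9, 439]
[170, 3, 9, 439]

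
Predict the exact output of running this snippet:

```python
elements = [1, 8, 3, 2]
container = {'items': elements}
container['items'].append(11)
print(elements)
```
[1, 8, 3, 2, 11]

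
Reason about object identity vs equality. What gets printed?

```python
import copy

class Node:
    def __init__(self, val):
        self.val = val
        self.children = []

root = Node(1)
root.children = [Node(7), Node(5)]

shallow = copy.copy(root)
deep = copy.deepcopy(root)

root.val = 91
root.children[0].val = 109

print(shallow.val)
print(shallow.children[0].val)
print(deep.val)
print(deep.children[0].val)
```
1
109
1
7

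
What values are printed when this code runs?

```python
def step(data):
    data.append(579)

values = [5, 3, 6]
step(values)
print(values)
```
[5, 3, 6, 579]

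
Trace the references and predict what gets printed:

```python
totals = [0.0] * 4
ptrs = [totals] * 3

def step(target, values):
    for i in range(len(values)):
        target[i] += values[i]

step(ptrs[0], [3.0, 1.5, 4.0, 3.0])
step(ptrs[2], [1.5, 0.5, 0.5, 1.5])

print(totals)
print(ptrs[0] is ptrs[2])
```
[4.5, 2.0, 4.5, 4.5]
True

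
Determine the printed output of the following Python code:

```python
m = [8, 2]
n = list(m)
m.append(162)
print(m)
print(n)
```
[8, 2, 162]
[8, 2]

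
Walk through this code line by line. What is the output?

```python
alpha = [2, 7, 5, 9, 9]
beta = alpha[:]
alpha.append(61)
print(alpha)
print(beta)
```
[2, 7, 5, 9, 9, 61]
[2, 7, 5, 9, 9]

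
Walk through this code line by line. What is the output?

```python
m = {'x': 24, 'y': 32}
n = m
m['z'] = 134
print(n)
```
{'x': 24, 'y': 32, 'z': 134}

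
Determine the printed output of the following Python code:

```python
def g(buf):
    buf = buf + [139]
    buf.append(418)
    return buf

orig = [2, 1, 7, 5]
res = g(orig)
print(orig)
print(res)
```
[2, 1, 7, 5]
[2, 1, 7, 5, 139, 418]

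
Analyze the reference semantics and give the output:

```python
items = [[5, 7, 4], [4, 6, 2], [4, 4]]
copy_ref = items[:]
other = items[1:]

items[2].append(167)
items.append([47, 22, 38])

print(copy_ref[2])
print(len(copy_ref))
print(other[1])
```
[4, 4, 167]
3
[4, 4, 167]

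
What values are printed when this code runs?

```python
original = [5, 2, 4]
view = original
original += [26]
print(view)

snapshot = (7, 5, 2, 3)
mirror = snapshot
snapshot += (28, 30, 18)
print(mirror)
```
[5, 2, 4, 26]
(7, 5, 2, 3)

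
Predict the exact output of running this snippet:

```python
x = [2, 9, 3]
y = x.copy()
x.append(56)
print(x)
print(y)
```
[2, 9, 3, 56]
[2, 9, 3]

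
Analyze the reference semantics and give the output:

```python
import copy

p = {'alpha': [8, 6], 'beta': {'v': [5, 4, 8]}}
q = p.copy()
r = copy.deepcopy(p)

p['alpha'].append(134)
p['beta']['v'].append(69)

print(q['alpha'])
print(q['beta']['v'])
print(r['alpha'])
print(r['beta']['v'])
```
[8, 6, 134]
[5, 4, 8, 69]
[8, 6]
[5, 4, 8]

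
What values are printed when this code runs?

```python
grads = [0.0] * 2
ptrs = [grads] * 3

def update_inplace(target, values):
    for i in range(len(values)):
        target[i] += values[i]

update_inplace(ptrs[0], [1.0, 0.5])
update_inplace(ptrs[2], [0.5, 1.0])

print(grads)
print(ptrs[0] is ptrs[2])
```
[1.5, 1.5]
True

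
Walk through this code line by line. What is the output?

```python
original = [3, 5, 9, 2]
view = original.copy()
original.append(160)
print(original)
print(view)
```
[3, 5, 9, 2, 160]
[3, 5, 9, 2]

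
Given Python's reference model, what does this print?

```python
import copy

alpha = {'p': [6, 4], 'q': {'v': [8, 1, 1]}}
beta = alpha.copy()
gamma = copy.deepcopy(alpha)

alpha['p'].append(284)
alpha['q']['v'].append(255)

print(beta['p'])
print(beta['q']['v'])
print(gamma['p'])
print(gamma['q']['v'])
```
[6, 4, 284]
[8, 1, 1, 255]
[6, 4]
[8, 1, 1]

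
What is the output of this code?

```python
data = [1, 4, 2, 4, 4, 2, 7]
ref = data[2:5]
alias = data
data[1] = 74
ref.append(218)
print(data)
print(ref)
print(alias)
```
[1, 74, 2, 4, 4, 2, 7]
[2, 4, 4, 218]
[1, 74, 2, 4, 4, 2, 7]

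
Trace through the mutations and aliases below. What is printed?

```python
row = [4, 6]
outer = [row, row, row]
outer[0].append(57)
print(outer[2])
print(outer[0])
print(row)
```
[4, 6, 57]
[4, 6, 57]
[4, 6, 57]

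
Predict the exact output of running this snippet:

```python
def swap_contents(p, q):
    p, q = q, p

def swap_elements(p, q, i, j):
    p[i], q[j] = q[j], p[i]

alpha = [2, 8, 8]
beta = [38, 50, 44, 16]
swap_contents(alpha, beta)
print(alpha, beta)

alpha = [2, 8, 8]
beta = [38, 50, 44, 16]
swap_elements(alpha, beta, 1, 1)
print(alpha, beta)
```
[2, 8, 8] [38, 50, 44, 16]
[2, 50, 8] [38, 8, 44, 16]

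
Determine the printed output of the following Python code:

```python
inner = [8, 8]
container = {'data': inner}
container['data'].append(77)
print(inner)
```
[8, 8, 77]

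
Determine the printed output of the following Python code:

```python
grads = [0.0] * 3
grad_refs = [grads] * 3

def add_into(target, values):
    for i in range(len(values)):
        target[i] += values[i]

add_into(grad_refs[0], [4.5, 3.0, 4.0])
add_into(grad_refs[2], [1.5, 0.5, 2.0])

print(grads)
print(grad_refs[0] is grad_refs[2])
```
[6.0, 3.5, 6.0]
True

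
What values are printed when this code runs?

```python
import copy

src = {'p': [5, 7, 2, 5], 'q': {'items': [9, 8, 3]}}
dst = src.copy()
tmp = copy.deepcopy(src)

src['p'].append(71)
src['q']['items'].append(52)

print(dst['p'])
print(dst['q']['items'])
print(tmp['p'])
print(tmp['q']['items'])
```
[5, 7, 2, 5, 71]
[9, 8, 3, 52]
[5, 7, 2, 5]
[9, 8, 3]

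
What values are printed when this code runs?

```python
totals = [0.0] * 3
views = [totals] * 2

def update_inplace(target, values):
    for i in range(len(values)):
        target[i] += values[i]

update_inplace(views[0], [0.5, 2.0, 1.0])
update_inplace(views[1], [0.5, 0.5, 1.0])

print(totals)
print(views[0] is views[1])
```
[1.0, 2.5, 2.0]
True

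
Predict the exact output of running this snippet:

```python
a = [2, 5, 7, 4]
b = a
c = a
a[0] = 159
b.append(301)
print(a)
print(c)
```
[159, 5, 7, 4, 301]
[159, 5, 7, 4, 301]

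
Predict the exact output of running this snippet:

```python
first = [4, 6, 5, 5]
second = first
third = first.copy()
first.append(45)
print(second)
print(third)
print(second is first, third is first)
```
[4, 6, 5, 5, 45]
[4, 6, 5, 5]
True False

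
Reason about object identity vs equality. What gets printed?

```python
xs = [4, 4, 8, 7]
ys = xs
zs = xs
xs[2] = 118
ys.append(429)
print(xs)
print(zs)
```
[4, 4, 118, 7, 429]
[4, 4, 118, 7, 429]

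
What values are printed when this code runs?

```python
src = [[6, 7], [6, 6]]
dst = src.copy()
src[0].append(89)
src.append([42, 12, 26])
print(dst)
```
[[6, 7, 89], [6, 6]]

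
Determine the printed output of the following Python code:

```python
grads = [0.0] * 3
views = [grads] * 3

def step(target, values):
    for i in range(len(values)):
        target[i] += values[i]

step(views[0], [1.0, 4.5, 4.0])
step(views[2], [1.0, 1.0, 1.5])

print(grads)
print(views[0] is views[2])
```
[2.0, 5.5, 5.5]
True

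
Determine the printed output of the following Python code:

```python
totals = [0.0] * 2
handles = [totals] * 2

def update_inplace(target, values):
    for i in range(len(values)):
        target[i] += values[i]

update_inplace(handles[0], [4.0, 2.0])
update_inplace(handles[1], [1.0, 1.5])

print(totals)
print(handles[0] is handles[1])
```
[5.0, 3.5]
True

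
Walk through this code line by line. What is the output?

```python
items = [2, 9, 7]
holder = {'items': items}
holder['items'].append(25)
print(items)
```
[2, 9, 7, 25]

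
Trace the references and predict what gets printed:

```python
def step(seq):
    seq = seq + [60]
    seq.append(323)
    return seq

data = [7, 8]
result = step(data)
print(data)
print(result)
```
[7, 8]
[7, 8, 60, 323]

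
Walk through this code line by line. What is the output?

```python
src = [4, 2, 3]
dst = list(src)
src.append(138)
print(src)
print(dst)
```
[4, 2, 3, 138]
[4, 2, 3]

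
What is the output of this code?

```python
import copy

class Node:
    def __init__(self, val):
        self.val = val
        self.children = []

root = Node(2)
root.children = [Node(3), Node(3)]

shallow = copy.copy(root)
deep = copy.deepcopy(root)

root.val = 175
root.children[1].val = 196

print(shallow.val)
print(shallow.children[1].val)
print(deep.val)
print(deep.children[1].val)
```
2
196
2
3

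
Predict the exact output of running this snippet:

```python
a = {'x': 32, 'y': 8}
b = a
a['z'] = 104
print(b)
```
{'x': 32, 'y': 8, 'z': 104}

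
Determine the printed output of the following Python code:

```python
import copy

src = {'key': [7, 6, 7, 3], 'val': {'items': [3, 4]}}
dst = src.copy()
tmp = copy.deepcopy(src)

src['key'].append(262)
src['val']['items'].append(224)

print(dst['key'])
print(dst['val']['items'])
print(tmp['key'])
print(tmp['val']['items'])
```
[7, 6, 7, 3, 262]
[3, 4, 224]
[7, 6, 7, 3]
[3, 4]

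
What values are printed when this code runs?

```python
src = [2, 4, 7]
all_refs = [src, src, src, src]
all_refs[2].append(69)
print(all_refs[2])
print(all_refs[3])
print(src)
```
[2, 4, 7, 69]
[2, 4, 7, 69]
[2, 4, 7, 69]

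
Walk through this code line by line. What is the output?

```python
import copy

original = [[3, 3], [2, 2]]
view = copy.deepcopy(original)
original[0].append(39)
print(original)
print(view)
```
[[3, 3, 39], [2, 2]]
[[3, 3], [2, 2]]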